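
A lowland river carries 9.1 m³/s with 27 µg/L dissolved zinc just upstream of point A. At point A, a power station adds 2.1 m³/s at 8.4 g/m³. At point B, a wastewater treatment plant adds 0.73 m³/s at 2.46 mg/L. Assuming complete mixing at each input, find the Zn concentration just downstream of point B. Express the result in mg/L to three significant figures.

27 µg/L = 0.027 mg/L.
After input A: C = (9.1·0.027 + 2.1·8.4) / 11.2 = 1.597 mg/L.
After input B: C = (11.2·1.597 + 0.73·2.46) / 11.93 = 1.65 mg/L.

1.65 mg/L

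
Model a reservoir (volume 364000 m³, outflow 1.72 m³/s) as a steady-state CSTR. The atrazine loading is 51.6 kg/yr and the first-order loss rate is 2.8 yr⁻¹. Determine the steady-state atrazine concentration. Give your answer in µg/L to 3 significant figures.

Outflow Q = 1.72 m³/s × 3.156e+07 s/yr = 5.428e+07 m³/yr.
Steady-state CSTR mass balance: W = Q·C + k·V·C, so C = W/(Q + kV).
Q + kV = 5.428e+07 + 2.8·364000 = 5.53e+07 m³/yr.
C = 51.6/5.53e+07 = 9.331e-07 kg/m³ = 0.0009331 mg/L = 0.9331 µg/L.

0.933 µg/L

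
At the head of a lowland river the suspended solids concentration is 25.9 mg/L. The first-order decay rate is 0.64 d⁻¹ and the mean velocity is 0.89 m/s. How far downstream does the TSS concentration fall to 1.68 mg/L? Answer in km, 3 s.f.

329 km

From C = C₀·e^(−kt), t = ln(C₀/C)/k = ln(25.9/1.68)/0.64 = 2.735/0.64 = 4.274 d.
Distance = v·t = 0.89 m/s × 3.693e+05 s = 3.287e+05 m = 328.7 km.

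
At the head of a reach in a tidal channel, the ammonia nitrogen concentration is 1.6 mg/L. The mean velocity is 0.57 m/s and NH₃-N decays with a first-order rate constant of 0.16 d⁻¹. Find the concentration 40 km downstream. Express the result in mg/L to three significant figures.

Travel time t = 40 km / 0.57 m/s = 4e+04/0.57 = 7.018e+04 s = 0.8122 d.
First-order decay: C = 1.6·exp(−0.16·0.8122) = 1.6·0.8781 = 1.405 mg/L.

1.41 mg/L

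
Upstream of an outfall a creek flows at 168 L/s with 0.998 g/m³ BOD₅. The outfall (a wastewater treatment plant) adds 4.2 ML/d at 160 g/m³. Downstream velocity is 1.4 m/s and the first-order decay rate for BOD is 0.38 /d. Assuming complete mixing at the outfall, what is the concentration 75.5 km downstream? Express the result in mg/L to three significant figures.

4.2 ML/d = 0.04861 m³/s.
168 L/s = 0.168 m³/s.
After complete mixing, C₀ = (0.04861·160 + 0.168·0.998) / 0.2166 = 36.68 mg/L.
Travel time t = 7.55e+04 m / 1.4 m/s = 5.393e+04 s = 0.6242 d.
C = 36.68·exp(−0.38·0.6242) = 36.68·0.7888 = 28.94 mg/L.

28.9 mg/L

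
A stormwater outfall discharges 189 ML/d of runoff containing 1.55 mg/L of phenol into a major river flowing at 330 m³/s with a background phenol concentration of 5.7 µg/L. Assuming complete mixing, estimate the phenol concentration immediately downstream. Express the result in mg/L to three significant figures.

189 ML/d = 2.188 m³/s.
5.7 µg/L = 0.0057 mg/L.
By mass balance at complete mixing, C = (2.188·1.55 + 330·0.0057) / (2.188 + 330) = 5.272/332.2 = 0.01587 mg/L.

0.0159 mg/L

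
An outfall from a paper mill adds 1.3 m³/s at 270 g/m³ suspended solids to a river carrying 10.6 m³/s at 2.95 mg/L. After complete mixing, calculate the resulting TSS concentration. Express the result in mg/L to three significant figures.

Conservation of mass across the mixing zone: C = (1.3·270 + 10.6·2.95) / (1.3 + 10.6) = 382.3/11.9 = 32.12 mg/L.

32.1 mg/L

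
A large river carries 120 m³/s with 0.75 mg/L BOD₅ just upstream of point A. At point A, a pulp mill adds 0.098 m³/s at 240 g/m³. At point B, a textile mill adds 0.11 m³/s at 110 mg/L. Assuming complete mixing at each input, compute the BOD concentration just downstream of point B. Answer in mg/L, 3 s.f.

After input A: C = (120·0.75 + 0.098·240) / 120.1 = 0.9452 mg/L.
After input B: C = (120.1·0.9452 + 0.11·110) / 120.2 = 1.045 mg/L.

1.05 mg/L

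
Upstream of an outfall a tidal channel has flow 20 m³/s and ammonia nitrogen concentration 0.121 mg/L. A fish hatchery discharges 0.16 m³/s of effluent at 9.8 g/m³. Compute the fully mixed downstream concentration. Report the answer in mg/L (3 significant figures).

Flow-weighted mixing gives C = (0.16·9.8 + 20·0.121) / (0.16 + 20) = 3.988/20.16 = 0.1978 mg/L.

0.198 mg/L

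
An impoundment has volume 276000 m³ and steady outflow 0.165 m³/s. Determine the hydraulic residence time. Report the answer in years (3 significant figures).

Q = 0.165 m³/s × 3.156e+07 s/yr = 5.207e+06 m³/yr.
Hydraulic residence time τ = V/Q = 276000/5.207e+06 = 0.05301 yr.

0.0530 yr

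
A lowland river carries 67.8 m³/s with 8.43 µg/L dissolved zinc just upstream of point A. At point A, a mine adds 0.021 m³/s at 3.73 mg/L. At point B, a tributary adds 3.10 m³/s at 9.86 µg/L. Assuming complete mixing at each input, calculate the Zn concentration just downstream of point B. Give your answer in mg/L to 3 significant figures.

0.00959 mg/L

8.43 µg/L = 0.00843 mg/L.
After input A: C = (67.8·0.00843 + 0.021·3.73) / 67.82 = 0.009582 mg/L.
9.86 µg/L = 0.00986 mg/L.
After input B: C = (67.82·0.009582 + 3.1·0.00986) / 70.92 = 0.009594 mg/L.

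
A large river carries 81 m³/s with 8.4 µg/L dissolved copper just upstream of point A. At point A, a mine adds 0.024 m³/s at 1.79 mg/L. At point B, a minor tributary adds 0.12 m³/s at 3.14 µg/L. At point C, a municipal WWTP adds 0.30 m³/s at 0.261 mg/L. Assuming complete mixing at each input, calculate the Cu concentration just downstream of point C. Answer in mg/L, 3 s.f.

8.4 µg/L = 0.0084 mg/L.
After input A: C = (81·0.0084 + 0.024·1.79) / 81.02 = 0.008928 mg/L.
3.14 µg/L = 0.00314 mg/L.
After input B: C = (81.02·0.008928 + 0.12·0.00314) / 81.14 = 0.008919 mg/L.
After input C: C = (81.14·0.008919 + 0.3·0.261) / 81.44 = 0.009848 mg/L.

0.00985 mg/L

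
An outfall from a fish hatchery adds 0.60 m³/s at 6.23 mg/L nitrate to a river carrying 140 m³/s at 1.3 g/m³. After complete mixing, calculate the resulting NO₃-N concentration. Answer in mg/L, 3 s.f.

1.32 mg/L

Conservation of mass across the mixing zone: C = (0.6·6.23 + 140·1.3) / (0.6 + 140) = 185.7/140.6 = 1.321 mg/L.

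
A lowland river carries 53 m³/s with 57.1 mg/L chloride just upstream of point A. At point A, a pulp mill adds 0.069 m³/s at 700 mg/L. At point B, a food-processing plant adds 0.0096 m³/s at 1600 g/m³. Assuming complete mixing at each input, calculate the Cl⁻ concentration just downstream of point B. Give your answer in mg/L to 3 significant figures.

After input A: C = (53·57.1 + 0.069·700) / 53.07 = 57.94 mg/L.
After input B: C = (53.07·57.94 + 0.0096·1600) / 53.08 = 58.21 mg/L.

58.2 mg/L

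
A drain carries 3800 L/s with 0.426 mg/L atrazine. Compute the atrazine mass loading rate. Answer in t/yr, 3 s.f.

3800 L/s = 3.8 m³/s.
Mass flux = Q·C = 3.8 m³/s × 0.426 g/m³ = 1.619 g/s.
= 1.619 g/s × 31.56 = 51.09 t/yr.

51.1 t/yr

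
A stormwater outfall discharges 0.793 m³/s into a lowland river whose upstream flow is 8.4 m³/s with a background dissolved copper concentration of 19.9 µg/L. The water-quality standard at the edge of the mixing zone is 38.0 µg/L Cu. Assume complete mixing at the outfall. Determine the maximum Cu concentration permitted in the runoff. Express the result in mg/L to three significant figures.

19.9 µg/L = 0.0199 mg/L.
38.0 µg/L = 0.038 mg/L.
Mass balance: 0.038·9.193 = 0.793·Cₑ + 8.4·0.0199.
Cₑ = (0.3493 − 0.1672) / 0.793 = 0.2297 mg/L.

0.230 mg/L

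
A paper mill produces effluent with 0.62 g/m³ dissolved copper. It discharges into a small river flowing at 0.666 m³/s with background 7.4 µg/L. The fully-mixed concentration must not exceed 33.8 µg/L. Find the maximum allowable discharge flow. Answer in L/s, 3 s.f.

30.0 L/s

7.4 µg/L = 0.0074 mg/L.
33.8 µg/L = 0.0338 mg/L.
Mass balance at complete mixing: C_std·(Q_w + Q_r) = Q_w·C_e + Q_r·C_b.
Rearranging, Q_w = Q_r·(C_std − C_b)/(C_e − C_std) = 0.666·(0.0338 − 0.0074) / (0.62 − 0.0338) = 0.02999 m³/s.
= 29.99 L/s.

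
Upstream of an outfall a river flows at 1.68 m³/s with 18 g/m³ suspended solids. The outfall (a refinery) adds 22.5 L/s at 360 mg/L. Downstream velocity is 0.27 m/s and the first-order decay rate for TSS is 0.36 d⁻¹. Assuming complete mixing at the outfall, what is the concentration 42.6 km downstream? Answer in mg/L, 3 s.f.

22.5 L/s = 0.0225 m³/s.
After complete mixing, C₀ = (0.0225·360 + 1.68·18) / 1.702 = 22.52 mg/L.
Travel time t = 4.26e+04 m / 0.27 m/s = 1.578e+05 s = 1.826 d.
C = 22.52·exp(−0.36·1.826) = 22.52·0.5182 = 11.67 mg/L.

11.7 mg/L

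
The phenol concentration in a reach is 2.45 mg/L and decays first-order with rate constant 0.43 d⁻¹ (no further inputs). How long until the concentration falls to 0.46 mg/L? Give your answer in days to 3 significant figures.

3.89 d

t = ln(C₀/C)/k = ln(2.45/0.46)/0.43 = 1.673/0.43 = 3.89 d.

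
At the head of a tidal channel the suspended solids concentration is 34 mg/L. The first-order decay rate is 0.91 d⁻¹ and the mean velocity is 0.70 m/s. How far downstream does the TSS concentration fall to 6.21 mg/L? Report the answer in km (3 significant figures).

From C = C₀·e^(−kt), t = ln(C₀/C)/k = ln(34/6.21)/0.91 = 1.7/0.91 = 1.868 d.
Distance = v·t = 0.70 m/s × 1.614e+05 s = 1.13e+05 m = 113 km.

113 km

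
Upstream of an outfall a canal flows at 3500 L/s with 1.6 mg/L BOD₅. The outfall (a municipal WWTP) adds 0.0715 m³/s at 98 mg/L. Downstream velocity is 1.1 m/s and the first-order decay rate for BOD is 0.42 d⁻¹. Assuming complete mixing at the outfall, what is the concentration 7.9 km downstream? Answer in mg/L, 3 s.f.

3500 L/s = 3.5 m³/s.
After complete mixing, C₀ = (0.0715·98 + 3.5·1.6) / 3.571 = 3.53 mg/L.
Travel time t = 7900 m / 1.1 m/s = 7182 s = 0.08312 d.
C = 3.53·exp(−0.42·0.08312) = 3.53·0.9657 = 3.409 mg/L.

3.41 mg/L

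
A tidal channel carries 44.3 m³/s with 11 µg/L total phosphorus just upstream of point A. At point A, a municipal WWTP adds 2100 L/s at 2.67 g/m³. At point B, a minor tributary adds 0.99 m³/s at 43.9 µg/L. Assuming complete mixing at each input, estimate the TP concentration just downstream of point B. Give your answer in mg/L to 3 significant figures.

11 µg/L = 0.011 mg/L.
2100 L/s = 2.1 m³/s.
After input A: C = (44.3·0.011 + 2.1·2.67) / 46.4 = 0.1313 mg/L.
43.9 µg/L = 0.0439 mg/L.
After input B: C = (46.4·0.1313 + 0.99·0.0439) / 47.39 = 0.1295 mg/L.

0.130 mg/L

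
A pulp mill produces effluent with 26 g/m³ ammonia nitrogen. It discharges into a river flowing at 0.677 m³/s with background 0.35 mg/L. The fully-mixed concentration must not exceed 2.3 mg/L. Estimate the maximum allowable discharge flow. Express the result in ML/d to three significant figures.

Mass balance at complete mixing: C_std·(Q_w + Q_r) = Q_w·C_e + Q_r·C_b.
Rearranging, Q_w = Q_r·(C_std − C_b)/(C_e − C_std) = 0.677·(2.3 − 0.35) / (26 − 2.3) = 0.0557 m³/s.
= 4.813 ML/d.

4.81 ML/d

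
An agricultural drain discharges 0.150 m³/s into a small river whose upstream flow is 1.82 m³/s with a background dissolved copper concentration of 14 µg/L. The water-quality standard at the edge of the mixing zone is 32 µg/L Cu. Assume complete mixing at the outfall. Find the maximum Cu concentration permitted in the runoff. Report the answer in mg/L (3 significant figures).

0.250 mg/L

14 µg/L = 0.014 mg/L.
32 µg/L = 0.032 mg/L.
Mass balance: 0.032·1.97 = 0.15·Cₑ + 1.82·0.014.
Cₑ = (0.06304 − 0.02548) / 0.15 = 0.2504 mg/L.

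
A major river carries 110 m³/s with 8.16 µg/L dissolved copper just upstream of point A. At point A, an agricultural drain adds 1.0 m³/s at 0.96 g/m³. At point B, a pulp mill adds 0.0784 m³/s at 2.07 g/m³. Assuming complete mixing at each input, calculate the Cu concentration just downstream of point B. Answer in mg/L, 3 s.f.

8.16 µg/L = 0.00816 mg/L.
After input A: C = (110·0.00816 + 1·0.96) / 111 = 0.01674 mg/L.
After input B: C = (111·0.01674 + 0.0784·2.07) / 111.1 = 0.01818 mg/L.

0.0182 mg/L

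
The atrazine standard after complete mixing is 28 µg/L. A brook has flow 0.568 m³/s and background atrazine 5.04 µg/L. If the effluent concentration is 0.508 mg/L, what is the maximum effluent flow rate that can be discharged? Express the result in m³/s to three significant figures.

5.04 µg/L = 0.00504 mg/L.
28 µg/L = 0.028 mg/L.
Mass balance at complete mixing: C_std·(Q_w + Q_r) = Q_w·C_e + Q_r·C_b.
Rearranging, Q_w = Q_r·(C_std − C_b)/(C_e − C_std) = 0.568·(0.028 − 0.00504) / (0.508 − 0.028) = 0.02717 m³/s.

0.0272 m³/s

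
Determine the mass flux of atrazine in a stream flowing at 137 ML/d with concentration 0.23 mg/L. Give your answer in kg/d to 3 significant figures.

137 ML/d = 1.586 m³/s.
Mass flux = Q·C = 1.586 m³/s × 0.23 g/m³ = 0.3647 g/s.
= 0.3647 g/s × 86.4 = 31.51 kg/d.

31.5 kg/d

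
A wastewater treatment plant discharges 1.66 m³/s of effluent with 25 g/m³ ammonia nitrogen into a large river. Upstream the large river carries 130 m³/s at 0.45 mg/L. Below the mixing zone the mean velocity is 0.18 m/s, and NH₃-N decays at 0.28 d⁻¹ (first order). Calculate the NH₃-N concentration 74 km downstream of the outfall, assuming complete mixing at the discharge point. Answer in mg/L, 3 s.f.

After complete mixing, C₀ = (1.66·25 + 130·0.45) / 131.7 = 0.7595 mg/L.
Travel time t = 7.4e+04 m / 0.18 m/s = 4.111e+05 s = 4.758 d.
C = 0.7595·exp(−0.28·4.758) = 0.7595·0.2639 = 0.2004 mg/L.

0.200 mg/L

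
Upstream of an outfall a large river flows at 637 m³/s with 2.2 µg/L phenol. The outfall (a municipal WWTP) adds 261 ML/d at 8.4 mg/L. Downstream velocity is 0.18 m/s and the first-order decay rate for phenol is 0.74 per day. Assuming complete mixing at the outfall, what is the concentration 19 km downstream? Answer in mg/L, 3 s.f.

0.0169 mg/L

261 ML/d = 3.021 m³/s.
2.2 µg/L = 0.0022 mg/L.
After complete mixing, C₀ = (3.021·8.4 + 637·0.0022) / 640 = 0.04184 mg/L.
Travel time t = 1.9e+04 m / 0.18 m/s = 1.056e+05 s = 1.222 d.
C = 0.04184·exp(−0.74·1.222) = 0.04184·0.4049 = 0.01694 mg/L.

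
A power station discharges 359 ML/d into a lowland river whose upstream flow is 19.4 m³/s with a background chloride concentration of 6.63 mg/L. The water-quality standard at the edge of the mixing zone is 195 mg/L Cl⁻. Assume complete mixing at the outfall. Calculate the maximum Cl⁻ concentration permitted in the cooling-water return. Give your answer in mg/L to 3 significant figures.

359 ML/d = 4.155 m³/s.
Mass balance: 195·23.56 = 4.155·Cₑ + 19.4·6.63.
Cₑ = (4593 − 128.6) / 4.155 = 1074 mg/L.

1070 mg/L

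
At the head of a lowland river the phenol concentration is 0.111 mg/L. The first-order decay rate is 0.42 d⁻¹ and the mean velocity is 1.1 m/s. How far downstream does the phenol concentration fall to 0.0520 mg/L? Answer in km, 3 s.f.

172 km

From C = C₀·e^(−kt), t = ln(C₀/C)/k = ln(0.111/0.0520)/0.42 = 0.7583/0.42 = 1.805 d.
Distance = v·t = 1.1 m/s × 1.56e+05 s = 1.716e+05 m = 171.6 km.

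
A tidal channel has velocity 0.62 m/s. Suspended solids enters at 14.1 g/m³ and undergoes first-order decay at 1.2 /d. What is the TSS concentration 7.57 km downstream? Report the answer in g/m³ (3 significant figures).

11.9 g/m³

Travel time t = 7.57 km / 0.62 m/s = 7570/0.62 = 1.221e+04 s = 0.1413 d.
First-order decay: C = 14.1·exp(−1.2·0.1413) = 14.1·0.844 = 11.9 g/m³.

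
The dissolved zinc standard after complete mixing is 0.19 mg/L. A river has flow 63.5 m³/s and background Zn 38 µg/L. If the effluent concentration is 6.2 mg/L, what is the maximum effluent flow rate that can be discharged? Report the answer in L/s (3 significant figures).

38 µg/L = 0.038 mg/L.
Mass balance at complete mixing: C_std·(Q_w + Q_r) = Q_w·C_e + Q_r·C_b.
Rearranging, Q_w = Q_r·(C_std − C_b)/(C_e − C_std) = 63.5·(0.19 − 0.038) / (6.2 − 0.19) = 1.606 m³/s.
= 1606 L/s.

1610 L/s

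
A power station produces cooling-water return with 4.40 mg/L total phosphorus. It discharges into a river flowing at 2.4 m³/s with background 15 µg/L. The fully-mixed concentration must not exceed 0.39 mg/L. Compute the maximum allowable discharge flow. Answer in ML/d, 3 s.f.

15 µg/L = 0.015 mg/L.
Mass balance at complete mixing: C_std·(Q_w + Q_r) = Q_w·C_e + Q_r·C_b.
Rearranging, Q_w = Q_r·(C_std − C_b)/(C_e − C_std) = 2.4·(0.39 − 0.015) / (4.4 − 0.39) = 0.2244 m³/s.
= 19.39 ML/d.

19.4 ML/d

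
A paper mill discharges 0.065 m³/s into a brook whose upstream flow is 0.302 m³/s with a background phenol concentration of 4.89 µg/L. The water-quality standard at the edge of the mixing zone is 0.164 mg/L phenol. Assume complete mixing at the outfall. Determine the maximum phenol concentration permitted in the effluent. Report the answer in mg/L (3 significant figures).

0.903 mg/L

4.89 µg/L = 0.00489 mg/L.
Mass balance: 0.164·0.367 = 0.065·Cₑ + 0.302·0.00489.
Cₑ = (0.06019 − 0.001477) / 0.065 = 0.9032 mg/L.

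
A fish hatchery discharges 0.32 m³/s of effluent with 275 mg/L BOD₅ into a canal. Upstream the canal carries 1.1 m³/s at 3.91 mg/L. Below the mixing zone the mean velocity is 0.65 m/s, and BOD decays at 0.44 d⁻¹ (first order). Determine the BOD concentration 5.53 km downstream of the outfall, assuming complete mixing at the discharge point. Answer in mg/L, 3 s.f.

After complete mixing, C₀ = (0.32·275 + 1.1·3.91) / 1.42 = 65 mg/L.
Travel time t = 5530 m / 0.65 m/s = 8508 s = 0.09847 d.
C = 65·exp(−0.44·0.09847) = 65·0.9576 = 62.24 mg/L.

62.2 mg/L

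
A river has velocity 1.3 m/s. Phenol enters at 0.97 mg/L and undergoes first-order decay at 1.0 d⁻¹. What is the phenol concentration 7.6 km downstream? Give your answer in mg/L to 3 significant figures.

Travel time t = 7.6 km / 1.3 m/s = 7600/1.3 = 5846 s = 0.06766 d.
First-order decay: C = 0.97·exp(−1.0·0.06766) = 0.97·0.9346 = 0.9065 mg/L.

0.907 mg/L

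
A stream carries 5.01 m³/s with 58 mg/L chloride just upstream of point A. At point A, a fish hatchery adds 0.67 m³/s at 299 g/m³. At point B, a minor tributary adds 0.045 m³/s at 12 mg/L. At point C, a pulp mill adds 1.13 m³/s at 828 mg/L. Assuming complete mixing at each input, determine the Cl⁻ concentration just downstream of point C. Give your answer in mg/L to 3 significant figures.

208 mg/L

After input A: C = (5.01·58 + 0.67·299) / 5.68 = 86.43 mg/L.
After input B: C = (5.68·86.43 + 0.045·12) / 5.725 = 85.84 mg/L.
After input C: C = (5.725·85.84 + 1.13·828) / 6.855 = 208.2 mg/L.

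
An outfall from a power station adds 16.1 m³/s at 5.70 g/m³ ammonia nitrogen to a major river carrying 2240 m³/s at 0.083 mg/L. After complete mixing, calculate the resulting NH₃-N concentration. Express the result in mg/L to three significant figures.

By mass balance at complete mixing, C = (16.1·5.7 + 2240·0.083) / (16.1 + 2240) = 277.7/2256 = 0.1231 mg/L.

0.123 mg/L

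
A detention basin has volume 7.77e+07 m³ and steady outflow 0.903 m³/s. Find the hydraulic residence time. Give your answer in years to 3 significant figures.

Q = 0.903 m³/s × 3.156e+07 s/yr = 2.85e+07 m³/yr.
Hydraulic residence time τ = V/Q = 7.77e+07/2.85e+07 = 2.727 yr.

2.73 yr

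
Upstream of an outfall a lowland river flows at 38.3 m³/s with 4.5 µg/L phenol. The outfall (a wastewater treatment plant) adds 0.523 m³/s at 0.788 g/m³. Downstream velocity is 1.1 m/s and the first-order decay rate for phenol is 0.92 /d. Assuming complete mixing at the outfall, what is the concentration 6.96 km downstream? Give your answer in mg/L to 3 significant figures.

4.5 µg/L = 0.0045 mg/L.
After complete mixing, C₀ = (0.523·0.788 + 38.3·0.0045) / 38.82 = 0.01505 mg/L.
Travel time t = 6960 m / 1.1 m/s = 6327 s = 0.07323 d.
C = 0.01505·exp(−0.92·0.07323) = 0.01505·0.9348 = 0.01407 mg/L.

0.0141 mg/L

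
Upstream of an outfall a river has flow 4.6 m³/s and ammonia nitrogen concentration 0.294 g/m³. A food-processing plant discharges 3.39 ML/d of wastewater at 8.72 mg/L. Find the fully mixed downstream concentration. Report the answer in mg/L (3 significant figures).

3.39 ML/d = 0.03924 m³/s.
Flow-weighted mixing gives C = (0.03924·8.72 + 4.6·0.294) / (0.03924 + 4.6) = 1.695/4.639 = 0.3653 mg/L.

0.365 mg/L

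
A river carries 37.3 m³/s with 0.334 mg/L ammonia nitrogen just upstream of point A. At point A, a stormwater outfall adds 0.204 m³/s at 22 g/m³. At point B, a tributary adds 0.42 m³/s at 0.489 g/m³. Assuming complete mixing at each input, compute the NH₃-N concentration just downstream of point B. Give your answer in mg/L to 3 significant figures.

After input A: C = (37.3·0.334 + 0.204·22) / 37.5 = 0.4519 mg/L.
After input B: C = (37.5·0.4519 + 0.42·0.489) / 37.92 = 0.4523 mg/L.

0.452 mg/L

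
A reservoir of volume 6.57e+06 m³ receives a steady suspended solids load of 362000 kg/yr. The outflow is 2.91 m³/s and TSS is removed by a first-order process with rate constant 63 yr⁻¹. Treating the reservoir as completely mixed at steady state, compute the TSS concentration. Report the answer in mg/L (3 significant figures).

0.716 mg/L

Outflow Q = 2.91 m³/s × 3.156e+07 s/yr = 9.183e+07 m³/yr.
Steady-state CSTR mass balance: W = Q·C + k·V·C, so C = W/(Q + kV).
Q + kV = 9.183e+07 + 63·6.57e+06 = 5.057e+08 m³/yr.
C = 362000/5.057e+08 = 0.0007158 kg/m³ = 0.7158 mg/L.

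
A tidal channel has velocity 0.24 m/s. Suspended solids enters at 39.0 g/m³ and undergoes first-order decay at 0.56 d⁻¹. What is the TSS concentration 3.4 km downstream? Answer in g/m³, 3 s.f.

Travel time t = 3.4 km / 0.24 m/s = 3400/0.24 = 1.417e+04 s = 0.164 d.
First-order decay: C = 39.0·exp(−0.56·0.164) = 39.0·0.9123 = 35.58 g/m³.

35.6 g/m³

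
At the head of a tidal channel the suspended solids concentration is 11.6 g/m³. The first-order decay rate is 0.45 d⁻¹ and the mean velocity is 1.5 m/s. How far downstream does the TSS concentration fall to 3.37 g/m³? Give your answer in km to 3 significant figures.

356 km

From C = C₀·e^(−kt), t = ln(C₀/C)/k = ln(11.6/3.37)/0.45 = 1.236/0.45 = 2.747 d.
Distance = v·t = 1.5 m/s × 2.373e+05 s = 3.56e+05 m = 356 km.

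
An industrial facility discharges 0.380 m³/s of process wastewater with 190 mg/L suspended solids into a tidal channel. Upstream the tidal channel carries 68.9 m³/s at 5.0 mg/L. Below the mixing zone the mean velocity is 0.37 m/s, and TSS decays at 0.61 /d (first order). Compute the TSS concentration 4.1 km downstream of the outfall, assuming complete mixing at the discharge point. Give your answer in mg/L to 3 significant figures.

5.56 mg/L

After complete mixing, C₀ = (0.38·190 + 68.9·5) / 69.28 = 6.015 mg/L.
Travel time t = 4100 m / 0.37 m/s = 1.108e+04 s = 0.1283 d.
C = 6.015·exp(−0.61·0.1283) = 6.015·0.9247 = 5.562 mg/L.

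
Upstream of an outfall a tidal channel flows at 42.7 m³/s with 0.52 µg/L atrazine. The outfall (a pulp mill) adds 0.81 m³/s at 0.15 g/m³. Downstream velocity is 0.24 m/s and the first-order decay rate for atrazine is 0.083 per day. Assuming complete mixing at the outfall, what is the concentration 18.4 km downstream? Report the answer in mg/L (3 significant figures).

0.52 µg/L = 0.00052 mg/L.
After complete mixing, C₀ = (0.81·0.15 + 42.7·0.00052) / 43.51 = 0.003303 mg/L.
Travel time t = 1.84e+04 m / 0.24 m/s = 7.667e+04 s = 0.8873 d.
C = 0.003303·exp(−0.083·0.8873) = 0.003303·0.929 = 0.003068 mg/L.

0.00307 mg/L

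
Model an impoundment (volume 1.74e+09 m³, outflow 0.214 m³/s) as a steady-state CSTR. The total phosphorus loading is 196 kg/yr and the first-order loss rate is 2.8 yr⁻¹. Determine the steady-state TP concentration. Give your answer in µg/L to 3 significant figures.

Outflow Q = 0.214 m³/s × 3.156e+07 s/yr = 6.753e+06 m³/yr.
Steady-state CSTR mass balance: W = Q·C + k·V·C, so C = W/(Q + kV).
Q + kV = 6.753e+06 + 2.8·1.74e+09 = 4.879e+09 m³/yr.
C = 196/4.879e+09 = 4.017e-08 kg/m³ = 4.017e-05 mg/L = 0.04017 µg/L.

0.0402 µg/L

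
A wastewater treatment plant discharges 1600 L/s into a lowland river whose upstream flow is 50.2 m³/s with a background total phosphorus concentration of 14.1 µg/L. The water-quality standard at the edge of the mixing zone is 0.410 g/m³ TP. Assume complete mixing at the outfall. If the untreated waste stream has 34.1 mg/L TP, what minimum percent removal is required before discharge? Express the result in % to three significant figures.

1600 L/s = 1.6 m³/s.
14.1 µg/L = 0.0141 mg/L.
Mass balance: 0.41·51.8 = 1.6·Cₑ + 50.2·0.0141.
Cₑ = (21.24 − 0.7078) / 1.6 = 12.83 mg/L.
Required removal = 1 − 12.83/34.1 = 62.37 %.

62.4 %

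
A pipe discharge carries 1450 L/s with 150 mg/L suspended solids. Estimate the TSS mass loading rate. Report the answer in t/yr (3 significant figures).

6860 t/yr

1450 L/s = 1.45 m³/s.
Mass flux = Q·C = 1.45 m³/s × 150 g/m³ = 217.5 g/s.
= 217.5 g/s × 31.56 = 6864 t/yr.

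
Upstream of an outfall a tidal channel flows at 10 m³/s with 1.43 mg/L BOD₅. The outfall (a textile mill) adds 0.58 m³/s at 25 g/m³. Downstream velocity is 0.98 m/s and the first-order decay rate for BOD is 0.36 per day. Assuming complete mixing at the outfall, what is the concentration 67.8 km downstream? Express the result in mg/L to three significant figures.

After complete mixing, C₀ = (0.58·25 + 10·1.43) / 10.58 = 2.722 mg/L.
Travel time t = 6.78e+04 m / 0.98 m/s = 6.918e+04 s = 0.8007 d.
C = 2.722·exp(−0.36·0.8007) = 2.722·0.7496 = 2.04 mg/L.

2.04 mg/L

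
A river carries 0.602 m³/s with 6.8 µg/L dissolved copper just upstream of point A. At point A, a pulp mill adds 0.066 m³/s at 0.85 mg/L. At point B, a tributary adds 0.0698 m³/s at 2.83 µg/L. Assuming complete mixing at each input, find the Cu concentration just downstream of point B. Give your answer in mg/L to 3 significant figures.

0.0819 mg/L

6.8 µg/L = 0.0068 mg/L.
After input A: C = (0.602·0.0068 + 0.066·0.85) / 0.668 = 0.09011 mg/L.
2.83 µg/L = 0.00283 mg/L.
After input B: C = (0.668·0.09011 + 0.0698·0.00283) / 0.7378 = 0.08185 mg/L.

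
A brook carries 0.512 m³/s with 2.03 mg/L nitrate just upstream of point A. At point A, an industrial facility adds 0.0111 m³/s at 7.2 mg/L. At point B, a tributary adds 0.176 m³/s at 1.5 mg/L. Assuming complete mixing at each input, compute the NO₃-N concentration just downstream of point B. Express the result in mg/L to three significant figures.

After input A: C = (0.512·2.03 + 0.0111·7.2) / 0.5231 = 2.14 mg/L.
After input B: C = (0.5231·2.14 + 0.176·1.5) / 0.6991 = 1.979 mg/L.

1.98 mg/L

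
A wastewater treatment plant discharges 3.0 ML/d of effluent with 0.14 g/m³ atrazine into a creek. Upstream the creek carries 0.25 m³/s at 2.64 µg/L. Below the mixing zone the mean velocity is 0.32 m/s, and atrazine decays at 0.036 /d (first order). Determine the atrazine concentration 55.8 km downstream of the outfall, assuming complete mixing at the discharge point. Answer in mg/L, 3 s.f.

0.0180 mg/L

3.0 ML/d = 0.03472 m³/s.
2.64 µg/L = 0.00264 mg/L.
After complete mixing, C₀ = (0.03472·0.14 + 0.25·0.00264) / 0.2847 = 0.01939 mg/L.
Travel time t = 5.58e+04 m / 0.32 m/s = 1.744e+05 s = 2.018 d.
C = 0.01939·exp(−0.036·2.018) = 0.01939·0.9299 = 0.01803 mg/L.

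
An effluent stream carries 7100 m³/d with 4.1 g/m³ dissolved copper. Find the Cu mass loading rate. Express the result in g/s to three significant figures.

0.337 g/s

7100 m³/d = 0.08218 m³/s.
Mass flux = Q·C = 0.08218 m³/s × 4.1 g/m³ = 0.3369 g/s.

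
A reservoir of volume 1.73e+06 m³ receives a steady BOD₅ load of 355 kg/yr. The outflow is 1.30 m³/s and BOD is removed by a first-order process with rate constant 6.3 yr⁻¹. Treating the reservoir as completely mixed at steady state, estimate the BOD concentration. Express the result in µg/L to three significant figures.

6.84 µg/L

Outflow Q = 1.30 m³/s × 3.156e+07 s/yr = 4.102e+07 m³/yr.
Steady-state CSTR mass balance: W = Q·C + k·V·C, so C = W/(Q + kV).
Q + kV = 4.102e+07 + 6.3·1.73e+06 = 5.192e+07 m³/yr.
C = 355/5.192e+07 = 6.837e-06 kg/m³ = 0.006837 mg/L = 6.837 µg/L.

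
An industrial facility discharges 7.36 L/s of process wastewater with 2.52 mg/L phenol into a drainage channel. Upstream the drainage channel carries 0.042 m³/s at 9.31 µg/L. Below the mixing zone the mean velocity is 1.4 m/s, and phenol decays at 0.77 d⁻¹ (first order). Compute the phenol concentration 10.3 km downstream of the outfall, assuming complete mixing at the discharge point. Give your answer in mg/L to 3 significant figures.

0.359 mg/L

7.36 L/s = 0.00736 m³/s.
9.31 µg/L = 0.00931 mg/L.
After complete mixing, C₀ = (0.00736·2.52 + 0.042·0.00931) / 0.04936 = 0.3837 mg/L.
Travel time t = 1.03e+04 m / 1.4 m/s = 7357 s = 0.08515 d.
C = 0.3837·exp(−0.77·0.08515) = 0.3837·0.9365 = 0.3593 mg/L.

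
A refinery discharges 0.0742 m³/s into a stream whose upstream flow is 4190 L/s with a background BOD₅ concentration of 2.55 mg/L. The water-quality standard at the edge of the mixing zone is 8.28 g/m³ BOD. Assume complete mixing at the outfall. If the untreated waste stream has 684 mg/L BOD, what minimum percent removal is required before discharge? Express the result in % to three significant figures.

4190 L/s = 4.19 m³/s.
Mass balance: 8.28·4.264 = 0.0742·Cₑ + 4.19·2.55.
Cₑ = (35.31 − 10.68) / 0.0742 = 331.8 mg/L.
Required removal = 1 − 331.8/684 = 51.48 %.

51.5 %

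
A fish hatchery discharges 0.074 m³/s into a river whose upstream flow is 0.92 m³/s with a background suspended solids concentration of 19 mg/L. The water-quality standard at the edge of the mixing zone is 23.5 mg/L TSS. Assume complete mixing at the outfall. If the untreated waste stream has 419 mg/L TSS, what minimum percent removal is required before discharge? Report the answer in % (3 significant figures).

Mass balance: 23.5·0.994 = 0.074·Cₑ + 0.92·19.
Cₑ = (23.36 − 17.48) / 0.074 = 79.45 mg/L.
Required removal = 1 − 79.45/419 = 81.04 %.

81.0 %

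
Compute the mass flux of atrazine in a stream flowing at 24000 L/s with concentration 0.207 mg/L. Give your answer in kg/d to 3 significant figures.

24000 L/s = 24 m³/s.
Mass flux = Q·C = 24 m³/s × 0.207 g/m³ = 4.968 g/s.
= 4.968 g/s × 86.4 = 429.2 kg/d.

429 kg/d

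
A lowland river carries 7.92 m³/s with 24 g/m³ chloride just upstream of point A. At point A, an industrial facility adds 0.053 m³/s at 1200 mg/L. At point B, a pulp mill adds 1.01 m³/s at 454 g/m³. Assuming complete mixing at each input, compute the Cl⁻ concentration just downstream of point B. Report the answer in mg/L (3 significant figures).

After input A: C = (7.92·24 + 0.053·1200) / 7.973 = 31.82 mg/L.
After input B: C = (7.973·31.82 + 1.01·454) / 8.983 = 79.29 mg/L.

79.3 mg/L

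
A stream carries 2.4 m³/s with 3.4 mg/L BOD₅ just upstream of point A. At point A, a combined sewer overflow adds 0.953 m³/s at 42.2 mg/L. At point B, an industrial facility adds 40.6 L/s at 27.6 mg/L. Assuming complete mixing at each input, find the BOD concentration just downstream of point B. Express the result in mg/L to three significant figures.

14.6 mg/L

After input A: C = (2.4·3.4 + 0.953·42.2) / 3.353 = 14.43 mg/L.
40.6 L/s = 0.0406 m³/s.
After input B: C = (3.353·14.43 + 0.0406·27.6) / 3.394 = 14.59 mg/L.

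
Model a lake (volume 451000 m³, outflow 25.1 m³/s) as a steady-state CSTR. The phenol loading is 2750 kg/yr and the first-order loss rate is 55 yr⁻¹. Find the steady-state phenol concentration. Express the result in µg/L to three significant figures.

Outflow Q = 25.1 m³/s × 3.156e+07 s/yr = 7.921e+08 m³/yr.
Steady-state CSTR mass balance: W = Q·C + k·V·C, so C = W/(Q + kV).
Q + kV = 7.921e+08 + 55·451000 = 8.169e+08 m³/yr.
C = 2750/8.169e+08 = 3.366e-06 kg/m³ = 0.003366 mg/L = 3.366 µg/L.

3.37 µg/L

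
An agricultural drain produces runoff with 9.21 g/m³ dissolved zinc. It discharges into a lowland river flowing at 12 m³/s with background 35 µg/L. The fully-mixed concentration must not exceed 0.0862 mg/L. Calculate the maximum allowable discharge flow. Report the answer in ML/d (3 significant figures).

35 µg/L = 0.035 mg/L.
Mass balance at complete mixing: C_std·(Q_w + Q_r) = Q_w·C_e + Q_r·C_b.
Rearranging, Q_w = Q_r·(C_std − C_b)/(C_e − C_std) = 12·(0.0862 − 0.035) / (9.21 − 0.0862) = 0.06734 m³/s.
= 5.818 ML/d.

5.82 ML/d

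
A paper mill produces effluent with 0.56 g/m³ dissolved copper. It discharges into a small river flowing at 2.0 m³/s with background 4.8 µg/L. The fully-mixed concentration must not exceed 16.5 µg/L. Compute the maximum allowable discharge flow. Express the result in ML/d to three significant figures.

4.8 µg/L = 0.0048 mg/L.
16.5 µg/L = 0.0165 mg/L.
Mass balance at complete mixing: C_std·(Q_w + Q_r) = Q_w·C_e + Q_r·C_b.
Rearranging, Q_w = Q_r·(C_std − C_b)/(C_e − C_std) = 2.0·(0.0165 − 0.0048) / (0.56 − 0.0165) = 0.04305 m³/s.
= 3.72 ML/d.

3.72 ML/d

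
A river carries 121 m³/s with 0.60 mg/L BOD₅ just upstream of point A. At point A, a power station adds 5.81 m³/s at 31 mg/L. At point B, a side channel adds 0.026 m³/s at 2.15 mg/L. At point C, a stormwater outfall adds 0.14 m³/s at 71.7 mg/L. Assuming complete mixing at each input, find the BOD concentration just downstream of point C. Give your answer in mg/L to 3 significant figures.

2.07 mg/L

After input A: C = (121·0.6 + 5.81·31) / 126.8 = 1.993 mg/L.
After input B: C = (126.8·1.993 + 0.026·2.15) / 126.8 = 1.993 mg/L.
After input C: C = (126.8·1.993 + 0.14·71.7) / 127 = 2.07 mg/L.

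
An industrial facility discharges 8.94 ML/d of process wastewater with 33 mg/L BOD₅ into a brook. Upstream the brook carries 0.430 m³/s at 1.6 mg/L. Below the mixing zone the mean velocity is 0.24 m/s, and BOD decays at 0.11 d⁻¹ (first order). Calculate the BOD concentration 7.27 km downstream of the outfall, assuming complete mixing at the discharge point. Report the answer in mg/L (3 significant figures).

8.94 ML/d = 0.1035 m³/s.
After complete mixing, C₀ = (0.1035·33 + 0.43·1.6) / 0.5335 = 7.69 mg/L.
Travel time t = 7270 m / 0.24 m/s = 3.029e+04 s = 0.3506 d.
C = 7.69·exp(−0.11·0.3506) = 7.69·0.9622 = 7.399 mg/L.

7.40 mg/L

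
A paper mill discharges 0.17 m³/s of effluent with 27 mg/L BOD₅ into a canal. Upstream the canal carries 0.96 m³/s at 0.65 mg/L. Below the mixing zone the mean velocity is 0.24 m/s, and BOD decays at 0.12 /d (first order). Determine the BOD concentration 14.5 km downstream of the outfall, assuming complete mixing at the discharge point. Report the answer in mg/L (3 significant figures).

4.24 mg/L

After complete mixing, C₀ = (0.17·27 + 0.96·0.65) / 1.13 = 4.614 mg/L.
Travel time t = 1.45e+04 m / 0.24 m/s = 6.042e+04 s = 0.6993 d.
C = 4.614·exp(−0.12·0.6993) = 4.614·0.9195 = 4.243 mg/L.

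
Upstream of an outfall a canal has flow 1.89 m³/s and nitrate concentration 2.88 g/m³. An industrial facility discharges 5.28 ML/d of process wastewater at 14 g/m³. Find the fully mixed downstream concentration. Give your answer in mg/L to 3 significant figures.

3.23 mg/L

5.28 ML/d = 0.06111 m³/s.
Conservation of mass across the mixing zone: C = (0.06111·14 + 1.89·2.88) / (0.06111 + 1.89) = 6.299/1.951 = 3.228 mg/L.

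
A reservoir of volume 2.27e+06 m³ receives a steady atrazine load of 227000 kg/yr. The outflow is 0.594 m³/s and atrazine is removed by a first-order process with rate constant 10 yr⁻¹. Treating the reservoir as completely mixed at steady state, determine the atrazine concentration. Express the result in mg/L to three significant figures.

Outflow Q = 0.594 m³/s × 3.156e+07 s/yr = 1.875e+07 m³/yr.
Steady-state CSTR mass balance: W = Q·C + k·V·C, so C = W/(Q + kV).
Q + kV = 1.875e+07 + 10·2.27e+06 = 4.145e+07 m³/yr.
C = 227000/4.145e+07 = 0.005477 kg/m³ = 5.477 mg/L.

5.48 mg/L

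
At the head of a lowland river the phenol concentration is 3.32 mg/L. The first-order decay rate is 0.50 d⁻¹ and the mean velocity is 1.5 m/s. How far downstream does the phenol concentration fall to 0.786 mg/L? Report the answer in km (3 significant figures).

373 km

From C = C₀·e^(−kt), t = ln(C₀/C)/k = ln(3.32/0.786)/0.50 = 1.441/0.50 = 2.882 d.
Distance = v·t = 1.5 m/s × 2.49e+05 s = 3.734e+05 m = 373.4 km.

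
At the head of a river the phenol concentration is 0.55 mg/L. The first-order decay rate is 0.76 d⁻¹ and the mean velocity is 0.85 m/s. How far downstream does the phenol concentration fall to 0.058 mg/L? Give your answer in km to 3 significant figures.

217 km

From C = C₀·e^(−kt), t = ln(C₀/C)/k = ln(0.55/0.058)/0.76 = 2.249/0.76 = 2.96 d.
Distance = v·t = 0.85 m/s × 2.557e+05 s = 2.174e+05 m = 217.4 km.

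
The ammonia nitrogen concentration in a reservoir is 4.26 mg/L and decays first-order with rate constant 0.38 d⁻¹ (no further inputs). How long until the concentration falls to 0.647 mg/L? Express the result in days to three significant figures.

t = ln(C₀/C)/k = ln(4.26/0.647)/0.38 = 1.885/0.38 = 4.96 d.

4.96 d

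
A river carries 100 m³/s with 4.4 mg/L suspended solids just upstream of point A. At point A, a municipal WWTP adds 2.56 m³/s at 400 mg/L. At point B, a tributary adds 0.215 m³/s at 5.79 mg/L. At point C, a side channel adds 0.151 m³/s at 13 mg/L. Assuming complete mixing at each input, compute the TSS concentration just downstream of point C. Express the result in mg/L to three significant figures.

After input A: C = (100·4.4 + 2.56·400) / 102.6 = 14.27 mg/L.
After input B: C = (102.6·14.27 + 0.215·5.79) / 102.8 = 14.26 mg/L.
After input C: C = (102.8·14.26 + 0.151·13) / 102.9 = 14.25 mg/L.

14.3 mg/L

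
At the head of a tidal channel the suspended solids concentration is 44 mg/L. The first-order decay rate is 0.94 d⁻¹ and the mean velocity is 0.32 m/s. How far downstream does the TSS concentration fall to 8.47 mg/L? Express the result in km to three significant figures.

From C = C₀·e^(−kt), t = ln(C₀/C)/k = ln(44/8.47)/0.94 = 1.648/0.94 = 1.753 d.
Distance = v·t = 0.32 m/s × 1.514e+05 s = 4.846e+04 m = 48.46 km.

48.5 km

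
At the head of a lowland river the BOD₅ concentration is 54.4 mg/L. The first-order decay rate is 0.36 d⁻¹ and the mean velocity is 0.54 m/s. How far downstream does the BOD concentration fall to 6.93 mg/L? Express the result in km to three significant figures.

267 km

From C = C₀·e^(−kt), t = ln(C₀/C)/k = ln(54.4/6.93)/0.36 = 2.061/0.36 = 5.724 d.
Distance = v·t = 0.54 m/s × 4.945e+05 s = 2.67e+05 m = 267 km.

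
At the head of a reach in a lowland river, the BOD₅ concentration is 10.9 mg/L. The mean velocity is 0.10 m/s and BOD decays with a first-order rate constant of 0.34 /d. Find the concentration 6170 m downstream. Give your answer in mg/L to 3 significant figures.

Travel time t = 6170 m / 0.10 m/s = 6170/0.10 = 6.17e+04 s = 0.7141 d.
First-order decay: C = 10.9·exp(−0.34·0.7141) = 10.9·0.7844 = 8.55 mg/L.

8.55 mg/L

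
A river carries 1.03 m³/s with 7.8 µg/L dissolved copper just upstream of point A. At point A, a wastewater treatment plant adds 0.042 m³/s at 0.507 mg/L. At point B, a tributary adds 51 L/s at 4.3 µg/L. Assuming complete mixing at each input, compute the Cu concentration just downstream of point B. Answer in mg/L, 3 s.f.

7.8 µg/L = 0.0078 mg/L.
After input A: C = (1.03·0.0078 + 0.042·0.507) / 1.072 = 0.02736 mg/L.
51 L/s = 0.051 m³/s.
4.3 µg/L = 0.0043 mg/L.
After input B: C = (1.072·0.02736 + 0.051·0.0043) / 1.123 = 0.02631 mg/L.

0.0263 mg/L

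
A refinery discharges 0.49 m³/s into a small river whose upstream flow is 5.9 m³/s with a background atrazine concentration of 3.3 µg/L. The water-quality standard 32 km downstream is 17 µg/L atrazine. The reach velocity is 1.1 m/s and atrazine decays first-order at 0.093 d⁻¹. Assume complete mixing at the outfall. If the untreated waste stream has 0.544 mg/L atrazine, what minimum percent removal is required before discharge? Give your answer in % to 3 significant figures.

65.3 %

3.3 µg/L = 0.0033 mg/L.
17 µg/L = 0.017 mg/L.
Travel time to the compliance point: t = 3.2e+04/1.1 = 2.909e+04 s = 0.3367 d; decay factor exp(−0.093·0.3367) = 0.9692.
So the concentration just after mixing may be at most 0.017/0.9692 = 0.01754 mg/L.
Mass balance: 0.01754·6.39 = 0.49·Cₑ + 5.9·0.0033.
Cₑ = (0.1121 − 0.01947) / 0.49 = 0.189 mg/L.
Required removal = 1 − 0.189/0.544 = 65.26 %.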